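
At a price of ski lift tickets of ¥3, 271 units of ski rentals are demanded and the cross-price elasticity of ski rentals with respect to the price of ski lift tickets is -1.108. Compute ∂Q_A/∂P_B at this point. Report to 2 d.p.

-100.09

ε = (∂Q_A/∂P_B)·(P_B/Q_A) ⇒ ∂Q_A/∂P_B = ε·Q_A/P_B = -1.108 × 271/3 ≈ -100.09.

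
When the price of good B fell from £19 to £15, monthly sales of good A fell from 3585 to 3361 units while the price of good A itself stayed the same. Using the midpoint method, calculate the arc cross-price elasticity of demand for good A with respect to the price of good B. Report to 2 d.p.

ΔQ_A = 3361 − 3585 = -224; ΔP_B = 15 − 19 = -4.
Midpoints: Q̄_A = 3473.0, P̄_B = 17.00.
ε = (ΔQ_A/Q̄_A)/(ΔP_B/P̄_B) = (-224/3473.0)/(-4/17.00) ≈ 0.27.

0.27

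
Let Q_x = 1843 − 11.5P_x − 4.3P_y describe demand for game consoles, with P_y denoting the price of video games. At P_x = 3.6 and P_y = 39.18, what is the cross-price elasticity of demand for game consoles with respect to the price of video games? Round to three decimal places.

-0.103

At P_x = 3.6 and P_y = 39.18: Q_x = 1633.126.
∂Q_x/∂P_y = -4.3.
ε = (∂Q_x/∂P_y)(P_y/Q_x) = -4.3 × (39.18/1633.126) ≈ -0.103.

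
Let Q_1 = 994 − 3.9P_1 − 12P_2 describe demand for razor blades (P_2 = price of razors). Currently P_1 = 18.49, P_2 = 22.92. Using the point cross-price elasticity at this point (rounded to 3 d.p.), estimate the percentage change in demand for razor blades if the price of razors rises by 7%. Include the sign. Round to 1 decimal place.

-3.0%

At P_1 = 18.49, P_2 = 22.92: Q_1 = 646.849.
∂Q_1/∂P_2 = -12.
ε = (∂Q_1/∂P_2)(P_2/Q_1) = -12.0000 × 22.92/646.849 ≈ -0.425.
%ΔQ_1 ≈ ε × %ΔP_2 = -0.425 × (7%) = -3.0%.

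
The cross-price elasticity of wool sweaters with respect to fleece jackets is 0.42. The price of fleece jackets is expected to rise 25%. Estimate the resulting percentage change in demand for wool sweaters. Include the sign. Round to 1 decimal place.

10.5%

%ΔQ ≈ ε × %ΔP of fleece jackets = 0.42 × (25%) = 10.5%.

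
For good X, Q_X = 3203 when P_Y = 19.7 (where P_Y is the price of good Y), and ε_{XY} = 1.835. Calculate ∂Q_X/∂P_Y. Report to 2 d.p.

ε = (∂Q_X/∂P_Y)·(P_Y/Q_X) ⇒ ∂Q_X/∂P_Y = ε·Q_X/P_Y = 1.835 × 3203/19.7 ≈ 298.35.

298.35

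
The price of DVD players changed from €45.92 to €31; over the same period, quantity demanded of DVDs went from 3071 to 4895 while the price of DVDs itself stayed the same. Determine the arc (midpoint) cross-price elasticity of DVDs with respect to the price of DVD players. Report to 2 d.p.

-1.18

ΔQ_A = 4895 − 3071 = 1824; ΔP_B = 31 − 45.92 = -14.92.
Midpoints: Q̄_A = 3983.0, P̄_B = 38.46.
ε = (ΔQ_A/Q̄_A)/(ΔP_B/P̄_B) = (1824/3983.0)/(-14.92/38.46) ≈ -1.18.
ε < 0: DVDs and DVD players are complements.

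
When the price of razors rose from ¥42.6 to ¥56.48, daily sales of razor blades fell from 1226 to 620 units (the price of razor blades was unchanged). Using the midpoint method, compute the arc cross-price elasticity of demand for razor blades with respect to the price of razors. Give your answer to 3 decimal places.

ΔQ_A = 620 − 1226 = -606; ΔP_B = 56.48 − 42.6 = 13.88.
Midpoints: Q̄_A = 923.0, P̄_B = 49.54.
ε = (ΔQ_A/Q̄_A)/(ΔP_B/P̄_B) = (-606/923.0)/(13.88/49.54) ≈ -2.343.
ε < 0: razor blades and razors are complements.

-2.343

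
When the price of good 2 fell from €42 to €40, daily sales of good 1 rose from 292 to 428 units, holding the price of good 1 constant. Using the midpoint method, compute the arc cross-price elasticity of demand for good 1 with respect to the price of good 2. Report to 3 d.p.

-7.744

ΔQ_1 = 428 − 292 = 136; ΔP_2 = 40 − 42 = -2.
Midpoints: Q̄_1 = 360.0, P̄_2 = 41.00.
ε = (ΔQ_1/Q̄_1)/(ΔP_2/P̄_2) = (136/360.0)/(-2/41.00) ≈ -7.744.
ε < 0: good 1 and good 2 are complements.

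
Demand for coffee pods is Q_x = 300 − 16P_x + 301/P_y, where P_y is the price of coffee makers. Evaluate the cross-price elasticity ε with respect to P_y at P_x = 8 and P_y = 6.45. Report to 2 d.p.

At P_x = 8 and P_y = 6.45: Q_x = 218.667.
∂Q_x/∂P_y = −301/P_y² = -7.2351.
ε = (∂Q_x/∂P_y)(P_y/Q_x) = -7.2351 × (6.45/218.667) ≈ -0.21.
ε < 0: complements.

-0.21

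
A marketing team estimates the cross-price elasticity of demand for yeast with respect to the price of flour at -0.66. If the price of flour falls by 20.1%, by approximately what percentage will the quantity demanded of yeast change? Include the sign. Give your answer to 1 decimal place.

%ΔQ ≈ ε × %ΔP of flour = -0.66 × (-20.1%) = 13.3%.

13.3%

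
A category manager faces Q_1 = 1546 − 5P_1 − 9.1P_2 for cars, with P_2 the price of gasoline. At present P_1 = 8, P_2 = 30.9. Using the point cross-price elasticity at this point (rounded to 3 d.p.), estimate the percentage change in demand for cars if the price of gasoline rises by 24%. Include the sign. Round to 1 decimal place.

At P_1 = 8, P_2 = 30.9: Q_1 = 1224.81.
∂Q_1/∂P_2 = -9.1.
ε = (∂Q_1/∂P_2)(P_2/Q_1) = -9.1000 × 30.9/1224.81 ≈ -0.230.
%ΔQ_1 ≈ ε × %ΔP_2 = -0.230 × (24%) = -5.5%.

-5.5%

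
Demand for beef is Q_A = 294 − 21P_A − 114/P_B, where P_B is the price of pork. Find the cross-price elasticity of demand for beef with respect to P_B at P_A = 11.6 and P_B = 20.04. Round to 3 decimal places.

At P_A = 11.6 and P_B = 20.04: Q_A = 44.711.
∂Q_A/∂P_B = 114/P_B² = 0.2839.
ε = (∂Q_A/∂P_B)(P_B/Q_A) = 0.2839 × (20.04/44.711) ≈ 0.127.

0.127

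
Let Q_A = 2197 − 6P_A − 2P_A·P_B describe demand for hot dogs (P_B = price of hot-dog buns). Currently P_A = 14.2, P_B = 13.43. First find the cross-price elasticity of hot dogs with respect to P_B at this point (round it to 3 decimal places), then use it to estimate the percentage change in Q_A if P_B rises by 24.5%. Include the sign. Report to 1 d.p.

-5.4%

At P_A = 14.2, P_B = 13.43: Q_A = 1730.388.
∂Q_A/∂P_B = -2P_A = -28.4000.
ε = (∂Q_A/∂P_B)(P_B/Q_A) = -28.4000 × 13.43/1730.388 ≈ -0.220.
%ΔQ_A ≈ ε × %ΔP_B = -0.220 × (24.5%) = -5.4%.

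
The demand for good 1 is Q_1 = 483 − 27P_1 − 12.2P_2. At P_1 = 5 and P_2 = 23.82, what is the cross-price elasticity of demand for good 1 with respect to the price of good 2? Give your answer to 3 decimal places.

-5.063

At P_1 = 5 and P_2 = 23.82: Q_1 = 57.396.
∂Q_1/∂P_2 = -12.2.
ε = (∂Q_1/∂P_2)(P_2/Q_1) = -12.2 × (23.82/57.396) ≈ -5.063.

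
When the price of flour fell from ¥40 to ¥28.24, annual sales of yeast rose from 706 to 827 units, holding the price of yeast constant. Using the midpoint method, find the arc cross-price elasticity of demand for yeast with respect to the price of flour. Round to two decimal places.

ΔQ_A = 827 − 706 = 121; ΔP_B = 28.24 − 40 = -11.76.
Midpoints: Q̄_A = 766.5, P̄_B = 34.12.
ε = (ΔQ_A/Q̄_A)/(ΔP_B/P̄_B) = (121/766.5)/(-11.76/34.12) ≈ -0.46.

-0.46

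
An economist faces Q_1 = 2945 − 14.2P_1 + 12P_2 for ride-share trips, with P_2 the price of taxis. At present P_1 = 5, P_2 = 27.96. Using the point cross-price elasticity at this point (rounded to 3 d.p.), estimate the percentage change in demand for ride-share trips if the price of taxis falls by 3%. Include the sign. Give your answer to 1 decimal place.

-0.3%

At P_1 = 5, P_2 = 27.96: Q_1 = 3209.52.
∂Q_1/∂P_2 = 12.
ε = (∂Q_1/∂P_2)(P_2/Q_1) = 12.0000 × 27.96/3209.52 ≈ 0.105.
%ΔQ_1 ≈ ε × %ΔP_2 = 0.105 × (-3%) = -0.3%.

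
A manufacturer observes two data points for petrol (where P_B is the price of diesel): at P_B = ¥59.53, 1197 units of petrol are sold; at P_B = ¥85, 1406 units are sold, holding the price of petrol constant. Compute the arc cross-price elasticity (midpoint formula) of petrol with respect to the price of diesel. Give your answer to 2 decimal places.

0.46

ΔQ_A = 1406 − 1197 = 209; ΔP_B = 85 − 59.53 = 25.47.
Midpoints: Q̄_A = 1301.5, P̄_B = 72.27.
ε = (ΔQ_A/Q̄_A)/(ΔP_B/P̄_B) = (209/1301.5)/(25.47/72.27) ≈ 0.46.
ε > 0: petrol and diesel are substitutes.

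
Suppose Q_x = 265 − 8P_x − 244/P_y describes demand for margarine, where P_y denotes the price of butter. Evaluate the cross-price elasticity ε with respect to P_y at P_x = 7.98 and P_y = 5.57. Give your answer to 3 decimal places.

At P_x = 7.98 and P_y = 5.57: Q_x = 157.354.
∂Q_x/∂P_y = 244/P_y² = 7.8647.
ε = (∂Q_x/∂P_y)(P_y/Q_x) = 7.8647 × (5.57/157.354) ≈ 0.278.
ε > 0: substitutes.

0.278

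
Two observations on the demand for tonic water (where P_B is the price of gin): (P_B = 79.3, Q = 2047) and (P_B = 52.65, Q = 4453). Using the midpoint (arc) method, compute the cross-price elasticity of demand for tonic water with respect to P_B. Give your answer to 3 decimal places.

ΔQ_A = 4453 − 2047 = 2406; ΔP_B = 52.65 − 79.3 = -26.65.
Midpoints: Q̄_A = 3250.0, P̄_B = 65.97.
ε = (ΔQ_A/Q̄_A)/(ΔP_B/P̄_B) = (2406/3250.0)/(-26.65/65.97) ≈ -1.833.

-1.833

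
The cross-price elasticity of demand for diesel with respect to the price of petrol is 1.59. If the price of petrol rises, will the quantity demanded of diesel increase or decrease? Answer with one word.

ε > 0 and the price of petrol rises, so the quantity of diesel moves in the same direction: it increases.

increase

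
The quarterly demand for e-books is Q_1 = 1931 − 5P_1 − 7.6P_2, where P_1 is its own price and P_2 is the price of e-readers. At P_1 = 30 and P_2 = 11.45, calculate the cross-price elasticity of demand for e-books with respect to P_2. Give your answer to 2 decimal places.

At P_1 = 30 and P_2 = 11.45: Q_1 = 1693.98.
∂Q_1/∂P_2 = -7.6.
ε = (∂Q_1/∂P_2)(P_2/Q_1) = -7.6 × (11.45/1693.98) ≈ -0.05.

-0.05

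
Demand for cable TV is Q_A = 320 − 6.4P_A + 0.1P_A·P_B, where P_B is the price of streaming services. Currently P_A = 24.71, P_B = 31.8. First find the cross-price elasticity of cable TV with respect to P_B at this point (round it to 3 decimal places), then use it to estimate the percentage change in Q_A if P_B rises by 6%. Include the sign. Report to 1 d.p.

At P_A = 24.71, P_B = 31.8: Q_A = 240.434.
∂Q_A/∂P_B = 0.1P_A = 2.4710.
ε = (∂Q_A/∂P_B)(P_B/Q_A) = 2.4710 × 31.8/240.434 ≈ 0.327.
%ΔQ_A ≈ ε × %ΔP_B = 0.327 × (6%) = 2.0%.

2.0%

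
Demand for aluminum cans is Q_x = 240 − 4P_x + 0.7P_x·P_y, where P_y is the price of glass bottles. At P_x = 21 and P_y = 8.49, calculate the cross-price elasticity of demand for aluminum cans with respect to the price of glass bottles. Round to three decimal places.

0.444

At P_x = 21 and P_y = 8.49: Q_x = 280.803.
∂Q_x/∂P_y = 0.7P_x = 0.7(21) = 14.7000.
ε = (∂Q_x/∂P_y)(P_y/Q_x) = 14.7000 × (8.49/280.803) ≈ 0.444.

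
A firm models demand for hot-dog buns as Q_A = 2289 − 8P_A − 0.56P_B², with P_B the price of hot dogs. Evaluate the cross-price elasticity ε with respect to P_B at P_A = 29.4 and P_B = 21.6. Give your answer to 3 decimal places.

At P_A = 29.4 and P_B = 21.6: Q_A = 1792.526.
∂Q_A/∂P_B = -1.12P_B = -1.12(21.6) = -24.1920.
ε = (∂Q_A/∂P_B)(P_B/Q_A) = -24.1920 × (21.6/1792.526) ≈ -0.292.

-0.292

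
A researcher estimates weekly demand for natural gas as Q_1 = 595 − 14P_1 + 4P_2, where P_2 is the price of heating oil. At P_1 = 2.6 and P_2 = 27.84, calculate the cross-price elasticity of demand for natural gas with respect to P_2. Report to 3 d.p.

At P_1 = 2.6 and P_2 = 27.84: Q_1 = 669.96.
∂Q_1/∂P_2 = 4.
ε = (∂Q_1/∂P_2)(P_2/Q_1) = 4 × (27.84/669.96) ≈ 0.166.

0.166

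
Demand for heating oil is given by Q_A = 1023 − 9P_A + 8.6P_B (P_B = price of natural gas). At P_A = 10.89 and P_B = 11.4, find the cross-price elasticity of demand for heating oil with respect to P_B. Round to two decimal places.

0.10

At P_A = 10.89 and P_B = 11.4: Q_A = 1023.03.
∂Q_A/∂P_B = 8.6.
ε = (∂Q_A/∂P_B)(P_B/Q_A) = 8.6 × (11.4/1023.03) ≈ 0.10.
Since ε > 0, heating oil and natural gas are substitutes.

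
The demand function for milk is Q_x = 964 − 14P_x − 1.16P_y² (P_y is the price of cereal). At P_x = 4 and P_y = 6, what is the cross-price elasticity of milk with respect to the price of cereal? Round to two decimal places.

At P_x = 4 and P_y = 6: Q_x = 866.24.
∂Q_x/∂P_y = -2.32P_y = -2.32(6) = -13.9200.
ε = (∂Q_x/∂P_y)(P_y/Q_x) = -13.9200 × (6/866.24) ≈ -0.10.
ε < 0: complements.

-0.10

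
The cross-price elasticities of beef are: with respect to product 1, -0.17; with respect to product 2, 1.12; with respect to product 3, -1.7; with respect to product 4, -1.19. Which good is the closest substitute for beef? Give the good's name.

Substitutes have ε > 0. Among the positive values, 1.12 (product 2) is largest.

product 2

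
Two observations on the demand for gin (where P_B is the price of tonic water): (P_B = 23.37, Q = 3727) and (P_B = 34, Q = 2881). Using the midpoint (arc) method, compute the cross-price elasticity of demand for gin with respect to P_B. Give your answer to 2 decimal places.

-0.69

ΔQ_A = 2881 − 3727 = -846; ΔP_B = 34 − 23.37 = 10.63.
Midpoints: Q̄_A = 3304.0, P̄_B = 28.69.
ε = (ΔQ_A/Q̄_A)/(ΔP_B/P̄_B) = (-846/3304.0)/(10.63/28.69) ≈ -0.69.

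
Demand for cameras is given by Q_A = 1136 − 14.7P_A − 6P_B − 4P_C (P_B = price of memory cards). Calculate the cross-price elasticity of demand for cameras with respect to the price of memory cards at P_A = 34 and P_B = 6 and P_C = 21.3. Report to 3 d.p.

-0.070

At P_A = 34 and P_B = 6 and P_C = 21.3: Q_A = 515.
∂Q_A/∂P_B = -6.
ε = (∂Q_A/∂P_B)(P_B/Q_A) = -6 × (6/515) ≈ -0.070.
Since ε < 0, cameras and memory cards are complements.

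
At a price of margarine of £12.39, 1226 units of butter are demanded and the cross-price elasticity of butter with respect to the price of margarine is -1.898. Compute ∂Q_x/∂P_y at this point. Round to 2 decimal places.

-187.81

ε = (∂Q_x/∂P_y)·(P_y/Q_x) ⇒ ∂Q_x/∂P_y = ε·Q_x/P_y = -1.898 × 1226/12.39 ≈ -187.81.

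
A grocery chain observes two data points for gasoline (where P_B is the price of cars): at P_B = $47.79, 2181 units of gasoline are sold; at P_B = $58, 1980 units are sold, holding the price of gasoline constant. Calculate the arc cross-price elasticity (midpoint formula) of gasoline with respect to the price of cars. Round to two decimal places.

ΔQ_A = 1980 − 2181 = -201; ΔP_B = 58 − 47.79 = 10.21.
Midpoints: Q̄_A = 2080.5, P̄_B = 52.89.
ε = (ΔQ_A/Q̄_A)/(ΔP_B/P̄_B) = (-201/2080.5)/(10.21/52.89) ≈ -0.50.
ε < 0: gasoline and cars are complements.

-0.50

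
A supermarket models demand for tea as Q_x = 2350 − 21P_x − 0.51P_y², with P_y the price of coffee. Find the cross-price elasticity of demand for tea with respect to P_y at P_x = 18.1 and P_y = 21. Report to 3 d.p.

-0.258

At P_x = 18.1 and P_y = 21: Q_x = 1744.99.
∂Q_x/∂P_y = -1.02P_y = -1.02(21) = -21.4200.
ε = (∂Q_x/∂P_y)(P_y/Q_x) = -21.4200 × (21/1744.99) ≈ -0.258.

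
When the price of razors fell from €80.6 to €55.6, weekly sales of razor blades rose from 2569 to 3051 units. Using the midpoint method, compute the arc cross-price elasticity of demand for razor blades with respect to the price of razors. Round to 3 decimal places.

-0.467

ΔQ_A = 3051 − 2569 = 482; ΔP_B = 55.6 − 80.6 = -25.
Midpoints: Q̄_A = 2810.0, P̄_B = 68.10.
ε = (ΔQ_A/Q̄_A)/(ΔP_B/P̄_B) = (482/2810.0)/(-25/68.10) ≈ -0.467.
ε < 0: razor blades and razors are complements.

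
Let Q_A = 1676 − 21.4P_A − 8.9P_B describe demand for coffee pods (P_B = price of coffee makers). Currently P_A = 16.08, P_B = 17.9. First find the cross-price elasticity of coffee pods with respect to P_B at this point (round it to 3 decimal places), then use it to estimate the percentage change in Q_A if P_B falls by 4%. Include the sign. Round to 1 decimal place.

0.5%

At P_A = 16.08, P_B = 17.9: Q_A = 1172.578.
∂Q_A/∂P_B = -8.9.
ε = (∂Q_A/∂P_B)(P_B/Q_A) = -8.9000 × 17.9/1172.578 ≈ -0.136.
%ΔQ_A ≈ ε × %ΔP_B = -0.136 × (-4%) = 0.5%.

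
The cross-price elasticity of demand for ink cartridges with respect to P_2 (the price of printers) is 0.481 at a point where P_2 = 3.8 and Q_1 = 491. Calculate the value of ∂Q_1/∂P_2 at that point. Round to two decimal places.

62.15

ε = (∂Q_1/∂P_2)·(P_2/Q_1) ⇒ ∂Q_1/∂P_2 = ε·Q_1/P_2 = 0.481 × 491/3.8 ≈ 62.15.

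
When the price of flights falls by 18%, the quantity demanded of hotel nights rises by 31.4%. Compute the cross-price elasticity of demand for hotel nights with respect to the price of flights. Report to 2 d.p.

-1.74

ε = (%ΔQ of hotel nights) / (%ΔP of flights) = (31.4%) / (-18%) ≈ -1.74.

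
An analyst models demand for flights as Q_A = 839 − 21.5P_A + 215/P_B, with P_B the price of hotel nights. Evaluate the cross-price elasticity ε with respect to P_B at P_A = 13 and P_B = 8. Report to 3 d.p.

At P_A = 13 and P_B = 8: Q_A = 586.375.
∂Q_A/∂P_B = −215/P_B² = -3.3594.
ε = (∂Q_A/∂P_B)(P_B/Q_A) = -3.3594 × (8/586.375) ≈ -0.046.
ε < 0: complements.

-0.046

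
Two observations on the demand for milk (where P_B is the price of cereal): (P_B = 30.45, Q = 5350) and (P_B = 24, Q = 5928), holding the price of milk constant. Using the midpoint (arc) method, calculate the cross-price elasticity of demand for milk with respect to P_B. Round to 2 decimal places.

ΔQ_A = 5928 − 5350 = 578; ΔP_B = 24 − 30.45 = -6.45.
Midpoints: Q̄_A = 5639.0, P̄_B = 27.23.
ε = (ΔQ_A/Q̄_A)/(ΔP_B/P̄_B) = (578/5639.0)/(-6.45/27.23) ≈ -0.43.
ε < 0: milk and cereal are complements.

-0.43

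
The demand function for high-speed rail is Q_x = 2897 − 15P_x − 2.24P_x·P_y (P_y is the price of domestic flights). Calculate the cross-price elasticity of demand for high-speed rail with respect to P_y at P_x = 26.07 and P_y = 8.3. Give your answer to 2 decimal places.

At P_x = 26.07 and P_y = 8.3: Q_x = 2021.257.
∂Q_x/∂P_y = -2.24P_x = -2.24(26.07) = -58.3968.
ε = (∂Q_x/∂P_y)(P_y/Q_x) = -58.3968 × (8.3/2021.257) ≈ -0.24.
ε < 0: complements.

-0.24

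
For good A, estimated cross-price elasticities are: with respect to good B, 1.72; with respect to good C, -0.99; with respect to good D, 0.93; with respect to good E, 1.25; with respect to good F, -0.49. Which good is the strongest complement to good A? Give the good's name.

good C

Complements have ε < 0. The most negative value is -0.99 (good C).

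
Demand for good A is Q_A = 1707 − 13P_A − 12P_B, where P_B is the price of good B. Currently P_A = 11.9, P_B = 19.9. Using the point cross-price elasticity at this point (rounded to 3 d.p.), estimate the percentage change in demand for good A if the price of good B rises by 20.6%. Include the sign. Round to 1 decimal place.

-3.7%

At P_A = 11.9, P_B = 19.9: Q_A = 1313.5.
∂Q_A/∂P_B = -12.
ε = (∂Q_A/∂P_B)(P_B/Q_A) = -12.0000 × 19.9/1313.5 ≈ -0.182.
%ΔQ_A ≈ ε × %ΔP_B = -0.182 × (20.6%) = -3.7%.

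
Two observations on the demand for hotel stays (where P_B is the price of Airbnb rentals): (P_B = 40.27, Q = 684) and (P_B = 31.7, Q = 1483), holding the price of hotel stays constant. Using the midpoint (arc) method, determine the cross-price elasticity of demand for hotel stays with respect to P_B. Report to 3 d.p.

-3.096

ΔQ_A = 1483 − 684 = 799; ΔP_B = 31.7 − 40.27 = -8.57.
Midpoints: Q̄_A = 1083.5, P̄_B = 35.98.
ε = (ΔQ_A/Q̄_A)/(ΔP_B/P̄_B) = (799/1083.5)/(-8.57/35.98) ≈ -3.096.
ε < 0: hotel stays and Airbnb rentals are complements.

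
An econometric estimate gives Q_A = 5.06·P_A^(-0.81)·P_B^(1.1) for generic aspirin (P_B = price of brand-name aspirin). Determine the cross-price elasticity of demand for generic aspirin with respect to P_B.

In a log-linear (constant-elasticity) demand function, the coefficient on the exponent of P_B is the cross-price elasticity.
ε = 1.10. Positive, so generic aspirin and brand-name aspirin are substitutes.

1.10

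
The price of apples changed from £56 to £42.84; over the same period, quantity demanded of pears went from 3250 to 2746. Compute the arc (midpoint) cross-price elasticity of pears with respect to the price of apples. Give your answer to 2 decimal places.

ΔQ_A = 2746 − 3250 = -504; ΔP_B = 42.84 − 56 = -13.16.
Midpoints: Q̄_A = 2998.0, P̄_B = 49.42.
ε = (ΔQ_A/Q̄_A)/(ΔP_B/P̄_B) = (-504/2998.0)/(-13.16/49.42) ≈ 0.63.
ε > 0: pears and apples are substitutes.

0.63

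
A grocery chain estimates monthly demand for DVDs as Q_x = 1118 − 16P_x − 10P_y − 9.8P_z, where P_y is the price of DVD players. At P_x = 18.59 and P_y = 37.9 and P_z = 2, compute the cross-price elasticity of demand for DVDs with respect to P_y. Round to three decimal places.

-0.898

At P_x = 18.59 and P_y = 37.9 and P_z = 2: Q_x = 421.96.
∂Q_x/∂P_y = -10.
ε = (∂Q_x/∂P_y)(P_y/Q_x) = -10 × (37.9/421.96) ≈ -0.898.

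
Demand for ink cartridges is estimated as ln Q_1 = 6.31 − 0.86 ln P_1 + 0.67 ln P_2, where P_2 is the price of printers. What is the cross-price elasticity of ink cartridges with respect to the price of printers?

0.67

In a log-linear (constant-elasticity) demand function, the coefficient on ln P_2 is the cross-price elasticity.
ε = 0.67. Positive, so ink cartridges and printers are substitutes.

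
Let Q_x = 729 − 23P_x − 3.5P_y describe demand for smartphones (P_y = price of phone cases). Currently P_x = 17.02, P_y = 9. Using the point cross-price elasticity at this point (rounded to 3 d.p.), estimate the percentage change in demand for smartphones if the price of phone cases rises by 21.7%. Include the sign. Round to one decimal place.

-2.2%

At P_x = 17.02, P_y = 9: Q_x = 306.04.
∂Q_x/∂P_y = -3.5.
ε = (∂Q_x/∂P_y)(P_y/Q_x) = -3.5000 × 9/306.04 ≈ -0.103.
%ΔQ_x ≈ ε × %ΔP_y = -0.103 × (21.7%) = -2.2%.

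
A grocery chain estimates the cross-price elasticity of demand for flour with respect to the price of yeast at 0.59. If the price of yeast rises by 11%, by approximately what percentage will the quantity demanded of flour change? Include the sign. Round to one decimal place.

%ΔQ ≈ ε × %ΔP of yeast = 0.59 × (11%) = 6.5%.

6.5%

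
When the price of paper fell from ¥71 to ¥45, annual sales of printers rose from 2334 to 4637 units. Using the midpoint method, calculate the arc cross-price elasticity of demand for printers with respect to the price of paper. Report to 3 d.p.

-1.474

ΔQ_A = 4637 − 2334 = 2303; ΔP_B = 45 − 71 = -26.
Midpoints: Q̄_A = 3485.5, P̄_B = 58.00.
ε = (ΔQ_A/Q̄_A)/(ΔP_B/P̄_B) = (2303/3485.5)/(-26/58.00) ≈ -1.474.
ε < 0: printers and paper are complements.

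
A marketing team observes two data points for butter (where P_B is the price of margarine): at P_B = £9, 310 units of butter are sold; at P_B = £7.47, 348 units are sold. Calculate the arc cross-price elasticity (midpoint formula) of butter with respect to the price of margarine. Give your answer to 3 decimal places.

-0.622

ΔQ_A = 348 − 310 = 38; ΔP_B = 7.47 − 9 = -1.53.
Midpoints: Q̄_A = 329.0, P̄_B = 8.23.
ε = (ΔQ_A/Q̄_A)/(ΔP_B/P̄_B) = (38/329.0)/(-1.53/8.23) ≈ -0.622.
ε < 0: butter and margarine are complements.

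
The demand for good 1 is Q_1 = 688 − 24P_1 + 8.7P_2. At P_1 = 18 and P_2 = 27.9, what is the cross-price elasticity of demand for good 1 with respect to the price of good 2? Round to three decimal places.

0.487

At P_1 = 18 and P_2 = 27.9: Q_1 = 498.73.
∂Q_1/∂P_2 = 8.7.
ε = (∂Q_1/∂P_2)(P_2/Q_1) = 8.7 × (27.9/498.73) ≈ 0.487.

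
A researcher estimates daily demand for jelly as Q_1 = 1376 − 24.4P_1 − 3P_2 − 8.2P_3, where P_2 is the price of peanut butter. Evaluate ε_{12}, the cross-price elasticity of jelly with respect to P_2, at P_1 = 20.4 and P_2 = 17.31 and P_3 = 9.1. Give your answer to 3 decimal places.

At P_1 = 20.4 and P_2 = 17.31 and P_3 = 9.1: Q_1 = 751.69.
∂Q_1/∂P_2 = -3.
ε = (∂Q_1/∂P_2)(P_2/Q_1) = -3 × (17.31/751.69) ≈ -0.069.

-0.069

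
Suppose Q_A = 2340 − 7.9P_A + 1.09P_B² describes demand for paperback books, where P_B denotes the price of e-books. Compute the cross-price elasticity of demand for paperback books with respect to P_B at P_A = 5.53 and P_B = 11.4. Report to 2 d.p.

At P_A = 5.53 and P_B = 11.4: Q_A = 2437.969.
∂Q_A/∂P_B = 2.18P_B = 2.18(11.4) = 24.8520.
ε = (∂Q_A/∂P_B)(P_B/Q_A) = 24.8520 × (11.4/2437.969) ≈ 0.12.
ε > 0: substitutes.

0.12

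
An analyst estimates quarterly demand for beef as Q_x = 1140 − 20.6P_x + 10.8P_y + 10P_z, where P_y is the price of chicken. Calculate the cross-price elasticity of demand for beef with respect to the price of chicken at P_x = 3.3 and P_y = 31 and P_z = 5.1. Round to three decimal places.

At P_x = 3.3 and P_y = 31 and P_z = 5.1: Q_x = 1457.82.
∂Q_x/∂P_y = 10.8.
ε = (∂Q_x/∂P_y)(P_y/Q_x) = 10.8 × (31/1457.82) ≈ 0.230.
Since ε > 0, beef and chicken are substitutes.

0.230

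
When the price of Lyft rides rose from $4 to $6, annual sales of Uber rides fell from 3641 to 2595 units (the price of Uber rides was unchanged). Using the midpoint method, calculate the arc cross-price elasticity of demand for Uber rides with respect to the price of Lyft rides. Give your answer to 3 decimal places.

-0.839

ΔQ_A = 2595 − 3641 = -1046; ΔP_B = 6 − 4 = 2.
Midpoints: Q̄_A = 3118.0, P̄_B = 5.00.
ε = (ΔQ_A/Q̄_A)/(ΔP_B/P̄_B) = (-1046/3118.0)/(2/5.00) ≈ -0.839.
ε < 0: Uber rides and Lyft rides are complements.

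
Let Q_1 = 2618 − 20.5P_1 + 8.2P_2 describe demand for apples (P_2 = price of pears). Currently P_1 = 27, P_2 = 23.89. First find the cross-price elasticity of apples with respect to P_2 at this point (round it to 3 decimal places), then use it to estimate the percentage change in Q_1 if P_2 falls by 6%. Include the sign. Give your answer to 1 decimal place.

At P_1 = 27, P_2 = 23.89: Q_1 = 2260.398.
∂Q_1/∂P_2 = 8.2.
ε = (∂Q_1/∂P_2)(P_2/Q_1) = 8.2000 × 23.89/2260.398 ≈ 0.087.
%ΔQ_1 ≈ ε × %ΔP_2 = 0.087 × (-6%) = -0.5%.

-0.5%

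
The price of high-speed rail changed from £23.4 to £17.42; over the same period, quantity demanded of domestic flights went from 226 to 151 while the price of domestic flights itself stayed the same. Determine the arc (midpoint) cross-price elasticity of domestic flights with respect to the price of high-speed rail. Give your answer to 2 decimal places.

ΔQ_A = 151 − 226 = -75; ΔP_B = 17.42 − 23.4 = -5.98.
Midpoints: Q̄_A = 188.5, P̄_B = 20.41.
ε = (ΔQ_A/Q̄_A)/(ΔP_B/P̄_B) = (-75/188.5)/(-5.98/20.41) ≈ 1.36.

1.36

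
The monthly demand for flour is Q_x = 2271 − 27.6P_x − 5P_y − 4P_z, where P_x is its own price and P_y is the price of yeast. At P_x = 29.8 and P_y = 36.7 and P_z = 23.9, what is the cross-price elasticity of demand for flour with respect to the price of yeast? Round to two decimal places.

At P_x = 29.8 and P_y = 36.7 and P_z = 23.9: Q_x = 1169.42.
∂Q_x/∂P_y = -5.
ε = (∂Q_x/∂P_y)(P_y/Q_x) = -5 × (36.7/1169.42) ≈ -0.16.

-0.16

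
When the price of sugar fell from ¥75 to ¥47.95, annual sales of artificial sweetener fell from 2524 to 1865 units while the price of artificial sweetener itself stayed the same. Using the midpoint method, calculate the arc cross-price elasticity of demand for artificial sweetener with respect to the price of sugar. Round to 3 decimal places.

0.682

ΔQ_A = 1865 − 2524 = -659; ΔP_B = 47.95 − 75 = -27.05.
Midpoints: Q̄_A = 2194.5, P̄_B = 61.48.
ε = (ΔQ_A/Q̄_A)/(ΔP_B/P̄_B) = (-659/2194.5)/(-27.05/61.48) ≈ 0.682.
ε > 0: artificial sweetener and sugar are substitutes.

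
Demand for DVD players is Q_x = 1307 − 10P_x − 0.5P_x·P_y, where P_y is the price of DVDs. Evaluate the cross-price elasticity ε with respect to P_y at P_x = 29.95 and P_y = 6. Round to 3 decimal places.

At P_x = 29.95 and P_y = 6: Q_x = 917.65.
∂Q_x/∂P_y = -0.5P_x = -0.5(29.95) = -14.9750.
ε = (∂Q_x/∂P_y)(P_y/Q_x) = -14.9750 × (6/917.65) ≈ -0.098.

-0.098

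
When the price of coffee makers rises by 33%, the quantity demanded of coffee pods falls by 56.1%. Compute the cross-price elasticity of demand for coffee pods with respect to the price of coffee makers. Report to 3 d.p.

-1.700

ε = (%ΔQ of coffee pods) / (%ΔP of coffee makers) = (-56.1%) / (33%) ≈ -1.700.
Negative cross-price elasticity: complements.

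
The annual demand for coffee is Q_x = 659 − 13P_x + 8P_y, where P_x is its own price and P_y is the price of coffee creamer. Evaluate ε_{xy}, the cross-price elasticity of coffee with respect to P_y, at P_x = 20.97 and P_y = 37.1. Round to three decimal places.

0.434

At P_x = 20.97 and P_y = 37.1: Q_x = 683.19.
∂Q_x/∂P_y = 8.
ε = (∂Q_x/∂P_y)(P_y/Q_x) = 8 × (37.1/683.19) ≈ 0.434.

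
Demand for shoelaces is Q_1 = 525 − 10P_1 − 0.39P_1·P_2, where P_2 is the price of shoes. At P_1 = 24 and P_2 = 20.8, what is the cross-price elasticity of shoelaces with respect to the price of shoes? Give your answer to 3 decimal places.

At P_1 = 24 and P_2 = 20.8: Q_1 = 90.312.
∂Q_1/∂P_2 = -0.39P_1 = -0.39(24) = -9.3600.
ε = (∂Q_1/∂P_2)(P_2/Q_1) = -9.3600 × (20.8/90.312) ≈ -2.156.

-2.156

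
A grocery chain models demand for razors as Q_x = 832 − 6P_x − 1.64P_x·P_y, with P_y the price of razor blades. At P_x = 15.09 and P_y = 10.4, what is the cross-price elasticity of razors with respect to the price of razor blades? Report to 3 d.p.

-0.532

At P_x = 15.09 and P_y = 10.4: Q_x = 484.085.
∂Q_x/∂P_y = -1.64P_x = -1.64(15.09) = -24.7476.
ε = (∂Q_x/∂P_y)(P_y/Q_x) = -24.7476 × (10.4/484.085) ≈ -0.532.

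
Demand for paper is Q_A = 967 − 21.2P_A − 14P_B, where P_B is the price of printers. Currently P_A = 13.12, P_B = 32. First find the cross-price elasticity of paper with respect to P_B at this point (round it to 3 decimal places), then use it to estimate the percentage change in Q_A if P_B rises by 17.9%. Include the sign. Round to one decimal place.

-33.3%

At P_A = 13.12, P_B = 32: Q_A = 240.856.
∂Q_A/∂P_B = -14.
ε = (∂Q_A/∂P_B)(P_B/Q_A) = -14.0000 × 32/240.856 ≈ -1.860.
%ΔQ_A ≈ ε × %ΔP_B = -1.860 × (17.9%) = -33.3%.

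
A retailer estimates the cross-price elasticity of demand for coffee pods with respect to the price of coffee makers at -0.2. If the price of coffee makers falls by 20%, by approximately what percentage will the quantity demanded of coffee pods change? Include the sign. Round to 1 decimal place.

%ΔQ ≈ ε × %ΔP of coffee makers = -0.2 × (-20%) = 4.0%.
Demand for coffee pods rises by about 4.0%.

4.0%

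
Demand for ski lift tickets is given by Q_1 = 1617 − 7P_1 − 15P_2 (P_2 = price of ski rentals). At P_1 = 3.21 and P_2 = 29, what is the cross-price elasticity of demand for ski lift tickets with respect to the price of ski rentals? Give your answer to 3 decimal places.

-0.375

At P_1 = 3.21 and P_2 = 29: Q_1 = 1159.53.
∂Q_1/∂P_2 = -15.
ε = (∂Q_1/∂P_2)(P_2/Q_1) = -15 × (29/1159.53) ≈ -0.375.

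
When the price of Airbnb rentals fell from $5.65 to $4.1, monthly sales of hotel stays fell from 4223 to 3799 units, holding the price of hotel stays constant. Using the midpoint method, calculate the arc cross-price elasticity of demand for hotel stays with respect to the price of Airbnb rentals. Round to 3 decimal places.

ΔQ_A = 3799 − 4223 = -424; ΔP_B = 4.1 − 5.65 = -1.55.
Midpoints: Q̄_A = 4011.0, P̄_B = 4.88.
ε = (ΔQ_A/Q̄_A)/(ΔP_B/P̄_B) = (-424/4011.0)/(-1.55/4.88) ≈ 0.332.

0.332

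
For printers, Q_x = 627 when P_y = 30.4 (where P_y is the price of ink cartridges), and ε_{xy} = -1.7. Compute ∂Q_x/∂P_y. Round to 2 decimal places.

-35.06

ε = (∂Q_x/∂P_y)·(P_y/Q_x) ⇒ ∂Q_x/∂P_y = ε·Q_x/P_y = -1.7 × 627/30.4 ≈ -35.06.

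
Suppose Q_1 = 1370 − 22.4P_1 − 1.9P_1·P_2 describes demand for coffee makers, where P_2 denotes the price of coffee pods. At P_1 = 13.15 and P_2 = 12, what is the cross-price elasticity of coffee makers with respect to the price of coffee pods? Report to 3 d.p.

At P_1 = 13.15 and P_2 = 12: Q_1 = 775.62.
∂Q_1/∂P_2 = -1.9P_1 = -1.9(13.15) = -24.9850.
ε = (∂Q_1/∂P_2)(P_2/Q_1) = -24.9850 × (12/775.62) ≈ -0.387.
ε < 0: complements.

-0.387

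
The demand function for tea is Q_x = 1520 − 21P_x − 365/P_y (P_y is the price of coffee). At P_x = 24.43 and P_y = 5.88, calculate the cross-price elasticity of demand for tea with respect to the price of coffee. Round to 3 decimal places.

At P_x = 24.43 and P_y = 5.88: Q_x = 944.895.
∂Q_x/∂P_y = 365/P_y² = 10.5569.
ε = (∂Q_x/∂P_y)(P_y/Q_x) = 10.5569 × (5.88/944.895) ≈ 0.066.

0.066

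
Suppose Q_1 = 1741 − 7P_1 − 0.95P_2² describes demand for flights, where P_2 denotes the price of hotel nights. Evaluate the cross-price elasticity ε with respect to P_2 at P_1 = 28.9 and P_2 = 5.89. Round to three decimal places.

-0.044

At P_1 = 28.9 and P_2 = 5.89: Q_1 = 1505.743.
∂Q_1/∂P_2 = -1.9P_2 = -1.9(5.89) = -11.1910.
ε = (∂Q_1/∂P_2)(P_2/Q_1) = -11.1910 × (5.89/1505.743) ≈ -0.044.
ε < 0: complements.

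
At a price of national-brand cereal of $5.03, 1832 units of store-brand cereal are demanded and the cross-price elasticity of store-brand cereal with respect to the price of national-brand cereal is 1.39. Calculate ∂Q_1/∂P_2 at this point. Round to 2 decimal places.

506.26

ε = (∂Q_1/∂P_2)·(P_2/Q_1) ⇒ ∂Q_1/∂P_2 = ε·Q_1/P_2 = 1.39 × 1832/5.03 ≈ 506.26.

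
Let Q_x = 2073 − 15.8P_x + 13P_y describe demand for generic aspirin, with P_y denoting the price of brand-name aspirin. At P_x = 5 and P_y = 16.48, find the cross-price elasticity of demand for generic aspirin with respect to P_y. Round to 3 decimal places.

At P_x = 5 and P_y = 16.48: Q_x = 2208.24.
∂Q_x/∂P_y = 13.
ε = (∂Q_x/∂P_y)(P_y/Q_x) = 13 × (16.48/2208.24) ≈ 0.097.
Since ε > 0, generic aspirin and brand-name aspirin are substitutes.

0.097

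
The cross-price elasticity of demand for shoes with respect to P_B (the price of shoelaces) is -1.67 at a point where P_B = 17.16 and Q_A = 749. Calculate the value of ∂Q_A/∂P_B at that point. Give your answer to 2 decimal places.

-72.89

ε = (∂Q_A/∂P_B)·(P_B/Q_A) ⇒ ∂Q_A/∂P_B = ε·Q_A/P_B = -1.67 × 749/17.16 ≈ -72.89.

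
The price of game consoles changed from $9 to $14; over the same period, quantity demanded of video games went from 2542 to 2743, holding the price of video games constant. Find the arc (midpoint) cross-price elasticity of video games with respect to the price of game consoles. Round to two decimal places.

0.17

ΔQ_A = 2743 − 2542 = 201; ΔP_B = 14 − 9 = 5.
Midpoints: Q̄_A = 2642.5, P̄_B = 11.50.
ε = (ΔQ_A/Q̄_A)/(ΔP_B/P̄_B) = (201/2642.5)/(5/11.50) ≈ 0.17.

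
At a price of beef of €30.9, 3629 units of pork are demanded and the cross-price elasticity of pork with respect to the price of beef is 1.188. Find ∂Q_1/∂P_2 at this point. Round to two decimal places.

ε = (∂Q_1/∂P_2)·(P_2/Q_1) ⇒ ∂Q_1/∂P_2 = ε·Q_1/P_2 = 1.188 × 3629/30.9 ≈ 139.52.

139.52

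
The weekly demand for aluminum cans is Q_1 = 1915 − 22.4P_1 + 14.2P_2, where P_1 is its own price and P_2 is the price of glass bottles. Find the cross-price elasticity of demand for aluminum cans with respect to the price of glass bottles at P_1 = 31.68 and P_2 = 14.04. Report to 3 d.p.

0.142

At P_1 = 31.68 and P_2 = 14.04: Q_1 = 1404.736.
∂Q_1/∂P_2 = 14.2.
ε = (∂Q_1/∂P_2)(P_2/Q_1) = 14.2 × (14.04/1404.736) ≈ 0.142.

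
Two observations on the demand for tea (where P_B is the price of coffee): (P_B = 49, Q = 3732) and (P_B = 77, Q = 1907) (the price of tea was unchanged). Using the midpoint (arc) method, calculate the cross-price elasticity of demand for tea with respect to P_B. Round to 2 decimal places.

ΔQ_A = 1907 − 3732 = -1825; ΔP_B = 77 − 49 = 28.
Midpoints: Q̄_A = 2819.5, P̄_B = 63.00.
ε = (ΔQ_A/Q̄_A)/(ΔP_B/P̄_B) = (-1825/2819.5)/(28/63.00) ≈ -1.46.

-1.46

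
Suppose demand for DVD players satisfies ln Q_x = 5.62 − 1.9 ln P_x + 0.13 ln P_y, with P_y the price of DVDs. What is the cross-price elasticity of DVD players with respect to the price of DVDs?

0.13

In a log-linear (constant-elasticity) demand function, the coefficient on ln P_y is the cross-price elasticity.
ε = 0.13. Positive, so DVD players and DVDs are substitutes.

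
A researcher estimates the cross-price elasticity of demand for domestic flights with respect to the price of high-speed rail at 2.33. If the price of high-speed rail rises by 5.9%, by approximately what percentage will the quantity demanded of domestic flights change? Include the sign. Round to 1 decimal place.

%ΔQ ≈ ε × %ΔP of high-speed rail = 2.33 × (5.9%) = 13.7%.

13.7%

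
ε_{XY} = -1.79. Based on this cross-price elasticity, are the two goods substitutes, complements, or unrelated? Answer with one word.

ε = -1.79 < 0, so a higher price of good Y lowers demand for good X: complements.

complements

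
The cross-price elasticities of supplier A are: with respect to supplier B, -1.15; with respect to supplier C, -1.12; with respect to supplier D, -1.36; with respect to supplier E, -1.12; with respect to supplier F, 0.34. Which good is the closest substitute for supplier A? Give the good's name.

Substitutes have ε > 0. Among the positive values, 0.34 (supplier F) is largest.

supplier F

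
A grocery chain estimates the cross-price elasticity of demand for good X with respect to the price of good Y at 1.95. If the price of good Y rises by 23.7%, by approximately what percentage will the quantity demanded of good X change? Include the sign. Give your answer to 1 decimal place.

%ΔQ ≈ ε × %ΔP of good Y = 1.95 × (23.7%) = 46.2%.

46.2%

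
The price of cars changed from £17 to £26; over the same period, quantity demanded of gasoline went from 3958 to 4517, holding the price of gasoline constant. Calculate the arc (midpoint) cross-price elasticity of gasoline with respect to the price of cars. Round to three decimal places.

0.315

ΔQ_A = 4517 − 3958 = 559; ΔP_B = 26 − 17 = 9.
Midpoints: Q̄_A = 4237.5, P̄_B = 21.50.
ε = (ΔQ_A/Q̄_A)/(ΔP_B/P̄_B) = (559/4237.5)/(9/21.50) ≈ 0.315.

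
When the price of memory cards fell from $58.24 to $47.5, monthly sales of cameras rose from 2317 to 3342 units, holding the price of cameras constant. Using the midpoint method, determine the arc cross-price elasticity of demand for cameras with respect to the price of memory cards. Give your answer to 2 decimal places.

-1.78

ΔQ_A = 3342 − 2317 = 1025; ΔP_B = 47.5 − 58.24 = -10.74.
Midpoints: Q̄_A = 2829.5, P̄_B = 52.87.
ε = (ΔQ_A/Q̄_A)/(ΔP_B/P̄_B) = (1025/2829.5)/(-10.74/52.87) ≈ -1.78.
ε < 0: cameras and memory cards are complements.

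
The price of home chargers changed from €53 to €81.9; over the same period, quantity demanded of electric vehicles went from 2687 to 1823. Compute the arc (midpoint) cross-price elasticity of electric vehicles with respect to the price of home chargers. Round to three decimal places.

ΔQ_A = 1823 − 2687 = -864; ΔP_B = 81.9 − 53 = 28.9.
Midpoints: Q̄_A = 2255.0, P̄_B = 67.45.
ε = (ΔQ_A/Q̄_A)/(ΔP_B/P̄_B) = (-864/2255.0)/(28.9/67.45) ≈ -0.894.

-0.894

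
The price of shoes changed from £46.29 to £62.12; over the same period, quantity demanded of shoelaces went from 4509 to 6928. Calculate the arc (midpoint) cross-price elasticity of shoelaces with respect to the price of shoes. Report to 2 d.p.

1.45

ΔQ_A = 6928 − 4509 = 2419; ΔP_B = 62.12 − 46.29 = 15.83.
Midpoints: Q̄_A = 5718.5, P̄_B = 54.20.
ε = (ΔQ_A/Q̄_A)/(ΔP_B/P̄_B) = (2419/5718.5)/(15.83/54.20) ≈ 1.45.
ε > 0: shoelaces and shoes are substitutes.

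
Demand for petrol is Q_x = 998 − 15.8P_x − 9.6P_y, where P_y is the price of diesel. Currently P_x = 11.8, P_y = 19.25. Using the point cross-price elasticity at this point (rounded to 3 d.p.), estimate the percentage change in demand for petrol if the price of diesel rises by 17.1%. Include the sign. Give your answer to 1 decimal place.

-5.0%

At P_x = 11.8, P_y = 19.25: Q_x = 626.76.
∂Q_x/∂P_y = -9.6.
ε = (∂Q_x/∂P_y)(P_y/Q_x) = -9.6000 × 19.25/626.76 ≈ -0.295.
%ΔQ_x ≈ ε × %ΔP_y = -0.295 × (17.1%) = -5.0%.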